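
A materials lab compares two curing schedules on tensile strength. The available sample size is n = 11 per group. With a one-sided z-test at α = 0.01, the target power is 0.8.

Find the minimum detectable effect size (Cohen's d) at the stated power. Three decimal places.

Need Φ(δ − 2.326) = 0.8, so δ = 2.326 + 0.842 = 3.168.
δ = d·√(n/2) ⇒ d = δ/√(n/2) = 3.168/√(11/2) = 1.3508.

d ≈ 1.351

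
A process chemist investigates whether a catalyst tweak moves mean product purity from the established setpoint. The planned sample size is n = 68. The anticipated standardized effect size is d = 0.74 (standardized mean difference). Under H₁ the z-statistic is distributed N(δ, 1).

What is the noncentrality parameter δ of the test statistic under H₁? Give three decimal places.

The noncentrality parameter scales effect size by the design's sample-size factor: δ = d·√n = 0.74 × √68 = 6.1022

δ ≈ 6.102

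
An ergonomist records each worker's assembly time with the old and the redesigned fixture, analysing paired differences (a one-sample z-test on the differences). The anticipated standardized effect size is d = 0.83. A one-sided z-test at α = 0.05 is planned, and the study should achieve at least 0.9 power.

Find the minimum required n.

Set Φ(δ − 1.645) = 0.9; then δ − 1.645 = Φ⁻¹(0.9) = 1.282, giving δ = 2.926.
δ = d·√n ⇒ n = (δ/d)² = (2.926 / 0.83)² = 12.43.
Rounding up, n = 13.

n = 13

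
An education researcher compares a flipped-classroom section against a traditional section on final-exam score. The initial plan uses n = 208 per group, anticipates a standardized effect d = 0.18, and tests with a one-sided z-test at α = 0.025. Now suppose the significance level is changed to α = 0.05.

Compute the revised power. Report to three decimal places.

δ = d·√(n/2) = 0.18 × √(208/2) = 1.8356 (unchanged). New critical value: z_{0.05} = 1.645.
Revised power = Φ(δ − 1.645) = Φ(0.191) = 0.5757.

Power ≈ 0.576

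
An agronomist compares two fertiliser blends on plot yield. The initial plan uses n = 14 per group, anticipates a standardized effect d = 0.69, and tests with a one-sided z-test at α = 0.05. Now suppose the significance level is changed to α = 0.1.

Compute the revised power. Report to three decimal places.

Power ≈ 0.707

δ = d·√(n/2) = 0.69 × √(14/2) = 1.8256 (unchanged). New critical value: z_{0.1} = 1.282.
Revised power = Φ(δ − 1.282) = Φ(0.544) = 0.7068.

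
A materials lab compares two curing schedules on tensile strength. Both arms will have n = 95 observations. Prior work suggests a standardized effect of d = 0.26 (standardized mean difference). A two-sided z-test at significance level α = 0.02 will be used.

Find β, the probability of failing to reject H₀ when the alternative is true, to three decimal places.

β ≈ 0.703

Noncentrality parameter: δ = d·√(n/2) = 0.26 × √(95/2) = 1.7919
Critical value for a two-sided test at α = 0.02: z_{α/2} = 2.326.
Power = Φ(δ − 2.326) + Φ(−δ − 2.326) = Φ(-0.534) + Φ(-4.118) = 0.2965 + 0.0000 = 0.2965.
Type II error: β = 1 − power = 1 − 0.2965 = 0.7035.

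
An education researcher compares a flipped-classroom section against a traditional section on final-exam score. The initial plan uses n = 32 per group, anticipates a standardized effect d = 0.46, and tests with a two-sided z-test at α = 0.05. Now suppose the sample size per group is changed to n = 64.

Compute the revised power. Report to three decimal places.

With n = 64 per group: δ = d·√(n/2) = 0.46 × √(64/2) = 2.6022. Critical value z_{0.025} = 1.960.
Revised power = Φ(δ − 1.960) + Φ(−δ − 1.960) = Φ(0.642) + Φ(-4.562) = 0.7396 + 0.0000 = 0.7396.

Power ≈ 0.740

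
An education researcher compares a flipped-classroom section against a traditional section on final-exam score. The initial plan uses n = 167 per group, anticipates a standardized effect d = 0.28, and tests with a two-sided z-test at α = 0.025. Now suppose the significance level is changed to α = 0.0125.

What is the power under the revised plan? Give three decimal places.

Power ≈ 0.524

δ = d·√(n/2) = 0.28 × √(167/2) = 2.5586 (unchanged). New critical value: z_{0.0063} = 2.498.
Revised power = Φ(δ − 2.498) + Φ(−δ − 2.498) = Φ(0.061) + Φ(-5.056) = 0.5243 + 0.0000 = 0.5243.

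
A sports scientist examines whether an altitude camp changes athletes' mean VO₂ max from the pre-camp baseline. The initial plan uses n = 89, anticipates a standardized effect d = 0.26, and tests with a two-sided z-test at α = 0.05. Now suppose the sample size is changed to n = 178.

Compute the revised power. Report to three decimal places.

With n = 178: δ = d·√n = 0.26 × √178 = 3.4688. Critical value z_{0.025} = 1.960.
Revised power = Φ(δ − 1.960) + Φ(−δ − 1.960) = Φ(1.509) + Φ(-5.429) = 0.9343 + 0.0000 = 0.9343.

Power ≈ 0.934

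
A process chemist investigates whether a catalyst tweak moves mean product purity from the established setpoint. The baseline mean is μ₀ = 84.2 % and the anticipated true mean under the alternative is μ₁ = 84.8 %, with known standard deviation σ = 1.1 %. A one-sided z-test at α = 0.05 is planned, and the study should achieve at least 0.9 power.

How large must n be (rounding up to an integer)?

n = 29

Standardized effect: d = |μ₁ − μ₀| / σ = |84.8 − 84.2| / 1.1 = 0.5455
Set Φ(δ − 1.645) = 0.9; then δ − 1.645 = Φ⁻¹(0.9) = 1.282, giving δ = 2.926.
δ = d·√n ⇒ n = (δ/d)² = (2.926 / 0.5455)² = 28.78.
Rounding up, n = 29.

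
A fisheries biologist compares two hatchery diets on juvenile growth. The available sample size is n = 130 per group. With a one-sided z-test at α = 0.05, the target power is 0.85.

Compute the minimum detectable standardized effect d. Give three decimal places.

d ≈ 0.333

Need Φ(δ − 1.645) = 0.85, so δ = 1.645 + 1.036 = 2.681.
δ = d·√(n/2) ⇒ d = δ/√(n/2) = 2.681/√(130/2) = 0.3326.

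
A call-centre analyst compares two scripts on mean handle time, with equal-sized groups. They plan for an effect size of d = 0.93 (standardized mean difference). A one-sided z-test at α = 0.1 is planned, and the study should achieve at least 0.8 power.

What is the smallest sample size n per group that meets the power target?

n = 11 per group

Set Φ(δ − 1.282) = 0.8; then δ − 1.282 = Φ⁻¹(0.8) = 0.842, giving δ = 2.123.
δ = d·√(n/2) ⇒ n = 2(δ/d)² = 2 × (2.123 / 0.93)² = 10.42.
Round up to the next whole unit.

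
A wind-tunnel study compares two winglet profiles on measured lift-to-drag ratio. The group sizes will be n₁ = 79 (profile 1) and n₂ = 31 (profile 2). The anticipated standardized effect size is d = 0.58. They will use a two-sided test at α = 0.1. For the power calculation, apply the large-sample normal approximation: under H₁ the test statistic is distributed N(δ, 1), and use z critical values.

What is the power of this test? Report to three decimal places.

Noncentrality parameter: δ = d / √(1/n₁ + 1/n₂) = 0.58 / √(1/79 + 1/31) = 2.7367
Two-sided α = 0.1 → critical value z_{0.05} = 1.645.
Power = Φ(δ − 1.645) + Φ(−δ − 1.645) = Φ(1.092) + Φ(-4.382) = 0.8625 + 0.0000 = 0.8626.

Power ≈ 0.863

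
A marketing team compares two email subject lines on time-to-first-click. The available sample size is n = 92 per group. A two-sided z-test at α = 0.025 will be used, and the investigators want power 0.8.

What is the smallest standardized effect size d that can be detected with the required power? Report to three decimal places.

Need Φ(δ − 2.241) = 0.8, so δ = 2.241 + 0.842 = 3.083.
(The second rejection-region term Φ(−δ − z_{α/2}) is negligible and dropped.)
δ = d·√(n/2) ⇒ d = δ/√(n/2) = 3.083/√(92/2) = 0.4546.

d ≈ 0.455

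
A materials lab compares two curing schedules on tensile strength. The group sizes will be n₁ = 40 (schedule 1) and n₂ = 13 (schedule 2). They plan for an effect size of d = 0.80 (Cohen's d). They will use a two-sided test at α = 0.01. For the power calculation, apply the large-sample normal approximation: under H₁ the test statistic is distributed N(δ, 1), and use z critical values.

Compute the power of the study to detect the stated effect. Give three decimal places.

Power ≈ 0.472

Noncentrality parameter: δ = d / √(1/n₁ + 1/n₂) = 0.80 / √(1/40 + 1/13) = 2.5058
Two-sided α = 0.01 → critical value z_{0.005} = 2.576.
Power = Φ(δ − 2.576) + Φ(−δ − 2.576) = Φ(-0.070) + Φ(-5.082) = 0.4721 + 0.0000 = 0.4721.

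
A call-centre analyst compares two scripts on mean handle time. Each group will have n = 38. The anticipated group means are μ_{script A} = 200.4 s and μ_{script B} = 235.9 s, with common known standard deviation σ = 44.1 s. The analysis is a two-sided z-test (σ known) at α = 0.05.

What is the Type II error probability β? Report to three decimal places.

β ≈ 0.061

Standardized effect: d = |μ_{script A} − μ_{script B}| / σ = |200.4 − 235.9| / 44.1 = 0.8050
Noncentrality parameter: δ = d·√(n/2) = 0.8050 × √(38/2) = 3.5089
Two-sided α = 0.05 → critical value z_{0.025} = 1.960.
Power = Φ(δ − 1.960) + Φ(−δ − 1.960) = Φ(1.549) + Φ(-5.469) = 0.9393 + 0.0000 = 0.9393.
Type II error: β = 1 − power = 1 − 0.9393 = 0.0607.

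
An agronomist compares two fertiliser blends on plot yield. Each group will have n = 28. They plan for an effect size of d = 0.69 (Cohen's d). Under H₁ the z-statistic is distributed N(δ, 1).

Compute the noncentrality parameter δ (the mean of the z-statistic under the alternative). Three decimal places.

δ ≈ 2.582

The noncentrality parameter scales effect size by the design's sample-size factor: δ = d·√(n/2) = 0.69 × √(28/2) = 2.5817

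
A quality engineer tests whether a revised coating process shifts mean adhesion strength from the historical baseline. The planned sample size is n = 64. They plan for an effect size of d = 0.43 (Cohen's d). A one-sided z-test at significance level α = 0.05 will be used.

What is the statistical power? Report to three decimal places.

Power ≈ 0.964

Noncentrality parameter: δ = d·√n = 0.43 × √64 = 3.4400
Critical value for a one-sided test at α = 0.05: z_α = 1.645.
Power = P(Z > 1.645 − δ) = Φ(1.795) = 0.9637.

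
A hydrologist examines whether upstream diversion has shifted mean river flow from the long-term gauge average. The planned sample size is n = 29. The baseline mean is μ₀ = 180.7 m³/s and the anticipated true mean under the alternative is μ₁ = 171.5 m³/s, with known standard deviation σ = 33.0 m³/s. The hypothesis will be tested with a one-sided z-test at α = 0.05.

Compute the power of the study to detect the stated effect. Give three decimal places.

Power ≈ 0.443

Standardized effect: d = |μ₁ − μ₀| / σ = |171.5 − 180.7| / 33.0 = 0.2788
Noncentrality parameter: δ = d·√n = 0.2788 × √29 = 1.5013
Critical value for a one-sided test at α = 0.05: z_α = 1.645.
Power = Φ(δ − 1.645) = Φ(-0.144) = 0.4429.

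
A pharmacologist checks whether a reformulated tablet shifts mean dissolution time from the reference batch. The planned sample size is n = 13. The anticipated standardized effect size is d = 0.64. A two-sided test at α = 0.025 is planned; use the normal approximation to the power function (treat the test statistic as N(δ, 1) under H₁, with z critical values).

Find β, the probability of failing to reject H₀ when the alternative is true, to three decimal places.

Noncentrality parameter: δ = d·√n = 0.64 × √13 = 2.3076
Critical value for a two-sided test at α = 0.025: z_{α/2} = 2.241.
Power = Φ(δ − 2.241) + Φ(−δ − 2.241) = Φ(0.066) + Φ(-4.549) = 0.5264 + 0.0000 = 0.5264.
Type II error: β = 1 − power = 1 − 0.5264 = 0.4736.

β ≈ 0.474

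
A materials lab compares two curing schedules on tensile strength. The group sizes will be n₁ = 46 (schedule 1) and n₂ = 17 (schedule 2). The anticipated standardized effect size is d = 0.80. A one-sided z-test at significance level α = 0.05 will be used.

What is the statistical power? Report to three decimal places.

Power ≈ 0.880

Noncentrality parameter: δ = d / √(1/n₁ + 1/n₂) = 0.80 / √(1/46 + 1/17) = 2.8185
Critical value for a one-sided test at α = 0.05: z_α = 1.645.
Power = P(Z > 1.645 − δ) = Φ(1.174) = 0.8797.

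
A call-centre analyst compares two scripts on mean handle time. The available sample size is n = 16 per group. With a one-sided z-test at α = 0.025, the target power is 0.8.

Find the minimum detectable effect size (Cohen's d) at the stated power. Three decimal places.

Required noncentrality: δ = z_{0.025} + z_{0.20} = 1.960 + 0.842 = 2.802.
δ = d·√(n/2) ⇒ d = δ/√(n/2) = 2.802/√(16/2) = 0.9905.

d ≈ 0.991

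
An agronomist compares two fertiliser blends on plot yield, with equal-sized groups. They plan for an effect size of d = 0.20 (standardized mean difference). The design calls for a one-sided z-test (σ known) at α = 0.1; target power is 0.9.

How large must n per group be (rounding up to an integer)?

Set Φ(δ − 1.282) = 0.9; then δ − 1.282 = Φ⁻¹(0.9) = 1.282, giving δ = 2.563.
δ = d·√(n/2) ⇒ n = 2(δ/d)² = 2 × (2.563 / 0.20)² = 328.47.
Rounding up, n = 329 per group.

n = 329 per group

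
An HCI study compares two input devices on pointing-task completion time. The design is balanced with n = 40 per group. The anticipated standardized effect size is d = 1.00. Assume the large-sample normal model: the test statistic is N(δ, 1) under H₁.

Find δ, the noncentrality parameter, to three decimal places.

δ = d·√(n/2) = 1.00 × √(40/2) = 4.4721

δ ≈ 4.472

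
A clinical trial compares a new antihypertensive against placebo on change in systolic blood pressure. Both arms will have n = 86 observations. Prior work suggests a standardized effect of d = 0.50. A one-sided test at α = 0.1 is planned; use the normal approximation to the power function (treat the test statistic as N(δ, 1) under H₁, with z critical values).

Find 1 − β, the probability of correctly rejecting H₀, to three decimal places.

Power ≈ 0.977

Noncentrality parameter: δ = d·√(n/2) = 0.50 × √(86/2) = 3.2787
One-sided α = 0.1 → critical value z_{0.1} = 1.282.
Power = Φ(δ − 1.282) = Φ(1.997) = 0.9771.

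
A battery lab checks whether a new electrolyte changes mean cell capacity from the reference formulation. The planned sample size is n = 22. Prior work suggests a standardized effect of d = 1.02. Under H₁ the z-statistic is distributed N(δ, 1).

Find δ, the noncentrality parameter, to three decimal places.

δ = d·√n = 1.02 × √22 = 4.7842

δ ≈ 4.784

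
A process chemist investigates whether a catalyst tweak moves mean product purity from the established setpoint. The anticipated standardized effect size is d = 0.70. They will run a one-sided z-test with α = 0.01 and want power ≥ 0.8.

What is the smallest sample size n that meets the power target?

Set Φ(δ − 2.326) = 0.8; then δ − 2.326 = Φ⁻¹(0.8) = 0.842, giving δ = 3.168.
δ = d·√n ⇒ n = (δ/d)² = (3.168 / 0.70)² = 20.48.
Rounding up, n = 21.

n = 21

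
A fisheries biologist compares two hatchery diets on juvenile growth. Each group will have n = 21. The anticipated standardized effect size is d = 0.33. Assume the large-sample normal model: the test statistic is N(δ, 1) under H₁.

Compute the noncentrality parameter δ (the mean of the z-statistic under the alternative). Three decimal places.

δ ≈ 1.069

The noncentrality parameter scales effect size by the design's sample-size factor: δ = d·√(n/2) = 0.33 × √(21/2) = 1.0693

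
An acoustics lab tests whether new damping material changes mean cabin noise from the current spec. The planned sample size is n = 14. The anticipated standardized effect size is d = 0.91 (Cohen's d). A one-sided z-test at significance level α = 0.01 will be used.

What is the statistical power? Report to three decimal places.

Power ≈ 0.860

Noncentrality parameter: λ = d·√n = 0.91 × √14 = 3.4049
Critical value for a one-sided test at α = 0.01: z_α = 2.326.
Power = Φ(λ − 2.326) = Φ(1.079) = 0.8596.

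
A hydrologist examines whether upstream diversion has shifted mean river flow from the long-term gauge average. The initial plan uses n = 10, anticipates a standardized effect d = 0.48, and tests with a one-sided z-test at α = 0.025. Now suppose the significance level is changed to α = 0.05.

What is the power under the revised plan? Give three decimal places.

Power ≈ 0.449

δ = d·√n = 0.48 × √10 = 1.5179 (unchanged). New critical value: z_{0.05} = 1.645.
Revised power = Φ(δ − 1.645) = Φ(-0.127) = 0.4495.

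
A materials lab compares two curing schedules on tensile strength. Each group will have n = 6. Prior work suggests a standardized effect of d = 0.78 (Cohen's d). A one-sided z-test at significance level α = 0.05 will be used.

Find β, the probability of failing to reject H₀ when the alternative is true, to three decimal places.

β ≈ 0.616

Noncentrality parameter: δ = d·√(n/2) = 0.78 × √(6/2) = 1.3510
Critical value for a one-sided test at α = 0.05: z_α = 1.645.
Power = P(Z > 1.645 − δ) = Φ(-0.294) = 0.3844.
Type II error: β = 1 − power = 1 − 0.3844 = 0.6156.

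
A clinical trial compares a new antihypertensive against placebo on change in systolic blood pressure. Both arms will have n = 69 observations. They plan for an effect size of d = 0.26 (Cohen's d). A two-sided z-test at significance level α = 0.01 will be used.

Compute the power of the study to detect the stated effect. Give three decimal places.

Power ≈ 0.147

Noncentrality parameter: δ = d·√(n/2) = 0.26 × √(69/2) = 1.5272
Critical value for a two-sided test at α = 0.01: z_{α/2} = 2.576.
Power = Φ(δ − 2.576) + Φ(−δ − 2.576) = Φ(-1.049) + Φ(-4.103) = 0.1472 + 0.0000 = 0.1472.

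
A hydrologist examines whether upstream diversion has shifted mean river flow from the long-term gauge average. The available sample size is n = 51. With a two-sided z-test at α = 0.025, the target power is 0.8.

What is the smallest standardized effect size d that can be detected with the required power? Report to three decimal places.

Need Φ(δ − 2.241) = 0.8, so δ = 2.241 + 0.842 = 3.083.
(The second rejection-region term Φ(−δ − z_{α/2}) is negligible and dropped.)
δ = d·√n ⇒ d = δ/√n = 3.083/√51 = 0.4317.

d ≈ 0.432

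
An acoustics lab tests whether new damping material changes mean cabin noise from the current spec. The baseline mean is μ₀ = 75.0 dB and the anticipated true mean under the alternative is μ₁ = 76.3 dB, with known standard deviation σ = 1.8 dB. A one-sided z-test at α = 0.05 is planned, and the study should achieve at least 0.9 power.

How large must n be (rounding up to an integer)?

Standardized effect: d = |μ₁ − μ₀| / σ = |76.3 − 75.0| / 1.8 = 0.7222
For power 0.9 need Φ(δ − z_{0.05}) = 0.9, so δ = z_{0.05} + z_{0.10} = 1.645 + 1.282 = 2.926.
δ = d·√n ⇒ n = (δ/d)² = (2.926 / 0.7222)² = 16.42.
Round up to the next whole unit.

n = 17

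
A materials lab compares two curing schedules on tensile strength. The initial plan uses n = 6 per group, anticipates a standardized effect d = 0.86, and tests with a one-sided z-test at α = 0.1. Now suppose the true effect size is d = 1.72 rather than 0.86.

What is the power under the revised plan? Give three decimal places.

Power ≈ 0.955

With d = 1.72: δ = d·√(n/2) = 1.72 × √(6/2) = 2.9791. Critical value z_{0.1} = 1.282.
Revised power = P(Z > 1.282 − δ) = Φ(1.698) = 0.9552.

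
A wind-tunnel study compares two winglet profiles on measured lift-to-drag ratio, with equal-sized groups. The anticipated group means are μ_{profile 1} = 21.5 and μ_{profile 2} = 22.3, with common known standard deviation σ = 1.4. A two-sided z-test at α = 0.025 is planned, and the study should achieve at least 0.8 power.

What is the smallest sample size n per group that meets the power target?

Standardized effect: d = |μ_{profile 1} − μ_{profile 2}| / σ = |21.5 − 22.3| / 1.4 = 0.5714
Set Φ(δ − 2.241) = 0.8; then δ − 2.241 = Φ⁻¹(0.8) = 0.842, giving δ = 3.083.
(The Φ(−δ − z_{α/2}) term is vanishingly small for δ > 0 and is dropped in the standard sample-size formula.)
δ = d·√(n/2) ⇒ n = 2(δ/d)² = 2 × (3.083 / 0.5714)² = 58.22.
Rounding up, n = 59 per group.

n = 59 per group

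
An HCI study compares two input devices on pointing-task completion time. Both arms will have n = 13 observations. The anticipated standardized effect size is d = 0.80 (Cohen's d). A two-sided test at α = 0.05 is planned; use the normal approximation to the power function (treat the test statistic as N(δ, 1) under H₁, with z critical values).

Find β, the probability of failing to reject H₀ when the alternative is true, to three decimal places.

Noncentrality parameter: δ = d·√(n/2) = 0.80 × √(13/2) = 2.0396
Two-sided α = 0.05 → critical value z_{0.025} = 1.960.
Power = Φ(δ − 1.960) + Φ(−δ − 1.960) = Φ(0.080) + Φ(-4.000) = 0.5317 + 0.0000 = 0.5318.
Type II error: β = 1 − power = 1 − 0.5318 = 0.4682.

β ≈ 0.468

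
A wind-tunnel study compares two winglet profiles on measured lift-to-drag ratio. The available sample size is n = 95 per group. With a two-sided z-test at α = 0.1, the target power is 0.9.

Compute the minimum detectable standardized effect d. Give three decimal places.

Need Φ(δ − 1.645) = 0.9, so δ = 1.645 + 1.282 = 2.926.
(The second rejection-region term Φ(−δ − z_{α/2}) is negligible and dropped.)
δ = d·√(n/2) ⇒ d = δ/√(n/2) = 2.926/√(95/2) = 0.4246.

d ≈ 0.425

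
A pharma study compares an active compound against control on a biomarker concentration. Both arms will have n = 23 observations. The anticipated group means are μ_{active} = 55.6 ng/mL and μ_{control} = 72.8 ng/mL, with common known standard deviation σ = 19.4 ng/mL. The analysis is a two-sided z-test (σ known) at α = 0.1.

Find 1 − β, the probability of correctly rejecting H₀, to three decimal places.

Standardized effect: d = |μ_{active} − μ_{control}| / σ = |55.6 − 72.8| / 19.4 = 0.8866
Noncentrality parameter: δ = d·√(n/2) = 0.8866 × √(23/2) = 3.0066
Two-sided α = 0.1 → critical value z_{0.05} = 1.645.
Power = Φ(δ − 1.645) + Φ(−δ − 1.645) = Φ(1.362) + Φ(-4.651) = 0.9134 + 0.0000 = 0.9134.

Power ≈ 0.913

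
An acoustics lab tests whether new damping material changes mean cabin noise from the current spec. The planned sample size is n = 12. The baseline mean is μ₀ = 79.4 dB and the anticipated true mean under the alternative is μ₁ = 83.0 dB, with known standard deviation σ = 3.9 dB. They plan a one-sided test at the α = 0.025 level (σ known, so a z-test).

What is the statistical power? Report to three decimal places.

Standardized effect: d = |μ₁ − μ₀| / σ = |83.0 − 79.4| / 3.9 = 0.9231
Noncentrality parameter: δ = d·√n = 0.9231 × √12 = 3.1976
Critical value for a one-sided test at α = 0.025: z_α = 1.960.
Power = P(Z > 1.960 − δ) = Φ(1.238) = 0.8921.

Power ≈ 0.892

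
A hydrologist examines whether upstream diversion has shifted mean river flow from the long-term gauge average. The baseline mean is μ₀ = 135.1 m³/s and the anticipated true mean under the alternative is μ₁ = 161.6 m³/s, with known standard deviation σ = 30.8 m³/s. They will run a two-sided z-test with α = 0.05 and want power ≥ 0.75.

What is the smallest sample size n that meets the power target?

Standardized effect: d = |μ₁ − μ₀| / σ = |161.6 − 135.1| / 30.8 = 0.8604
Set Φ(δ − 1.960) = 0.75; then δ − 1.960 = Φ⁻¹(0.75) = 0.674, giving δ = 2.634.
(Ignoring the negligible lower-tail rejection probability gives the usual closed-form inversion.)
δ = d·√n ⇒ n = (δ/d)² = (2.634 / 0.8604)² = 9.38.
Rounding up, n = 10.

n = 10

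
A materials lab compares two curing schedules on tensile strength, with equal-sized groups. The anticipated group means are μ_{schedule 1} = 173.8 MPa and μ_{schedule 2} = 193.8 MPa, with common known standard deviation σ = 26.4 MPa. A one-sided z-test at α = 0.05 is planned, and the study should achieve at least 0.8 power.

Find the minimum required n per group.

Standardized effect: d = |μ_{schedule 1} − μ_{schedule 2}| / σ = |173.8 − 193.8| / 26.4 = 0.7576
For power 0.8 need Φ(δ − z_{0.05}) = 0.8, so δ = z_{0.05} + z_{0.20} = 1.645 + 0.842 = 2.486.
δ = d·√(n/2) ⇒ n = 2(δ/d)² = 2 × (2.486 / 0.7576)² = 21.54.
Round up to the next whole unit.

n = 22 per group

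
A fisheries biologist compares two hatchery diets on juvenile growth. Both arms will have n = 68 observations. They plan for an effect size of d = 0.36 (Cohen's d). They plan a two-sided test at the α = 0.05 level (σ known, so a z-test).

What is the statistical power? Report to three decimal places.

Power ≈ 0.555

Noncentrality parameter: δ = d·√(n/2) = 0.36 × √(68/2) = 2.0991
Two-sided α = 0.05 → critical value z_{0.025} = 1.960.
Power = Φ(δ − 1.960) + Φ(−δ − 1.960) = Φ(0.139) + Φ(-4.059) = 0.5553 + 0.0000 = 0.5554.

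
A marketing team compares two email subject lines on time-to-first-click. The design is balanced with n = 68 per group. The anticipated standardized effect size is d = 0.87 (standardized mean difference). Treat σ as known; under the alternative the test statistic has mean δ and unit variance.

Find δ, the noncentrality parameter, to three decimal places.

δ ≈ 5.073

δ = d·√(n/2) = 0.87 × √(68/2) = 5.0729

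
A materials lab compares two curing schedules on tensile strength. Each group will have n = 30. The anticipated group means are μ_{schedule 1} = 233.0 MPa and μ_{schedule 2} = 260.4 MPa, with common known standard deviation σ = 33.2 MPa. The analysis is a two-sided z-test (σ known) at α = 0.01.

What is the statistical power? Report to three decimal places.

Standardized effect: d = |μ_{schedule 1} − μ_{schedule 2}| / σ = |233.0 − 260.4| / 33.2 = 0.8253
Noncentrality parameter: δ = d·√(n/2) = 0.8253 × √(30/2) = 3.1964
Critical value for a two-sided test at α = 0.01: z_{α/2} = 2.576.
Power = Φ(δ − 2.576) + Φ(−δ − 2.576) = Φ(0.621) + Φ(-5.772) = 0.7326 + 0.0000 = 0.7326.

Power ≈ 0.733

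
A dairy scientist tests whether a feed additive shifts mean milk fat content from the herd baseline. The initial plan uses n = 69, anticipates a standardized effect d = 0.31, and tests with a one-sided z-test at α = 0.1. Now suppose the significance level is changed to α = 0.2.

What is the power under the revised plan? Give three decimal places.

Power ≈ 0.958

δ = d·√n = 0.31 × √69 = 2.5751 (unchanged). New critical value: z_{0.2} = 0.842.
Revised power = Φ(δ − 0.842) = Φ(1.733) = 0.9585.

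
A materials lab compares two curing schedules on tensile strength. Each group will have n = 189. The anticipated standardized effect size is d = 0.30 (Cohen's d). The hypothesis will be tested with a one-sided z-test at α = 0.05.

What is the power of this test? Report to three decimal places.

Power ≈ 0.898

Noncentrality parameter: δ = d·√(n/2) = 0.30 × √(189/2) = 2.9163
One-sided α = 0.05 → critical value z_{0.05} = 1.645.
Power = Φ(δ − 1.645) = Φ(1.271) = 0.8982.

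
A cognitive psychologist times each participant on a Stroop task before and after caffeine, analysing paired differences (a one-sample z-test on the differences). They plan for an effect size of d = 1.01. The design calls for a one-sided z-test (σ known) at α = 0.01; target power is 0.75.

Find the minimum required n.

For power 0.75 need Φ(δ − z_{0.01}) = 0.75, so δ = z_{0.01} + z_{0.25} = 2.326 + 0.674 = 3.001.
δ = d·√n ⇒ n = (δ/d)² = (3.001 / 1.01)² = 8.83.
Round up to the next whole unit.

n = 9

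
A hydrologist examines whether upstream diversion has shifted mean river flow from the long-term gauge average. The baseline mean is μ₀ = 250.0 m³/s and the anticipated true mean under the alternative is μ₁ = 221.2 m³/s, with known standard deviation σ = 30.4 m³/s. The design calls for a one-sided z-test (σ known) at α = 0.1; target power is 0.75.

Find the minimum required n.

Standardized effect: d = |μ₁ − μ₀| / σ = |221.2 − 250.0| / 30.4 = 0.9474
Set Φ(δ − 1.282) = 0.75; then δ − 1.282 = Φ⁻¹(0.75) = 0.674, giving δ = 1.956.
δ = d·√n ⇒ n = (δ/d)² = (1.956 / 0.9474)² = 4.26.
Round up to the next whole unit.

n = 5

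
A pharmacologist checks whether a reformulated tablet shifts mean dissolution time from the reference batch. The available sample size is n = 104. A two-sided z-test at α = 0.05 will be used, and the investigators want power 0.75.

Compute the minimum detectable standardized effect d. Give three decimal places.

d ≈ 0.258

Need Φ(δ − 1.960) = 0.75, so δ = 1.960 + 0.674 = 2.634.
(Lower-tail contribution to power is negligible for δ > 0.)
δ = d·√n ⇒ d = δ/√n = 2.634/√104 = 0.2583.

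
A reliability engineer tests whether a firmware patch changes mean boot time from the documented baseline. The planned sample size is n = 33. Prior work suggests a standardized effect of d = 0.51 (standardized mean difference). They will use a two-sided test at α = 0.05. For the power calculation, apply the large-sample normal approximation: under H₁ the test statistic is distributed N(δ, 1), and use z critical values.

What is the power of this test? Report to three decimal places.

Noncentrality parameter: δ = d·√n = 0.51 × √33 = 2.9297
Critical value for a two-sided test at α = 0.05: z_{α/2} = 1.960.
Power = Φ(δ − 1.960) + Φ(−δ − 1.960) = Φ(0.970) + Φ(-4.890) = 0.8339 + 0.0000 = 0.8339.

Power ≈ 0.834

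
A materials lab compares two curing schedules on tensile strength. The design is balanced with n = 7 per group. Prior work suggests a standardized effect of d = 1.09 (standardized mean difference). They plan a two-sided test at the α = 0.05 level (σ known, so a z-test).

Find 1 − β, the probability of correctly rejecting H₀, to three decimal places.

Noncentrality parameter: δ = d·√(n/2) = 1.09 × √(7/2) = 2.0392
Critical value for a two-sided test at α = 0.05: z_{α/2} = 1.960.
Power = Φ(δ − 1.960) + Φ(−δ − 1.960) = Φ(0.079) + Φ(-3.999) = 0.5316 + 0.0000 = 0.5316.

Power ≈ 0.532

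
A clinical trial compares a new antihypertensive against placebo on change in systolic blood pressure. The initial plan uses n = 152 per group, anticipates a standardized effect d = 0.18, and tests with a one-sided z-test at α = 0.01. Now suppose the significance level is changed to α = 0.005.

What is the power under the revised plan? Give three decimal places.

Power ≈ 0.157

δ = d·√(n/2) = 0.18 × √(152/2) = 1.5692 (unchanged). New critical value: z_{0.005} = 2.576.
Revised power = Φ(δ − 2.576) = Φ(-1.007) = 0.1571.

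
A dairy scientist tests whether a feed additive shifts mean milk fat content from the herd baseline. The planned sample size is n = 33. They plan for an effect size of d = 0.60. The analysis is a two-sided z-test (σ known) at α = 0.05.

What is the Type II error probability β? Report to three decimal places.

Noncentrality parameter: δ = d·√n = 0.60 × √33 = 3.4467
Two-sided α = 0.05 → critical value z_{0.025} = 1.960.
Power = Φ(δ − 1.960) + Φ(−δ − 1.960) = Φ(1.487) + Φ(-5.407) = 0.9315 + 0.0000 = 0.9315.
Type II error: β = 1 − power = 1 − 0.9315 = 0.0685.

β ≈ 0.069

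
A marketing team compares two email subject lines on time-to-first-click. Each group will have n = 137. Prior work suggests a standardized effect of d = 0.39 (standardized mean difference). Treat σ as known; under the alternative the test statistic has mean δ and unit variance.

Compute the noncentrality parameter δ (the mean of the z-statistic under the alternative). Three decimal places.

δ ≈ 3.228

The noncentrality parameter scales effect size by the design's sample-size factor: δ = d·√(n/2) = 0.39 × √(137/2) = 3.2278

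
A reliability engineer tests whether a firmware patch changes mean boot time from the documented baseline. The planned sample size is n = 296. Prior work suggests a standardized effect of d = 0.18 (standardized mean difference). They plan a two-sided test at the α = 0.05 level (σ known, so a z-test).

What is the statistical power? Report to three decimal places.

Noncentrality parameter: δ = d·√n = 0.18 × √296 = 3.0968
Critical value for a two-sided test at α = 0.05: z_{α/2} = 1.960.
Power = Φ(δ − 1.960) + Φ(−δ − 1.960) = Φ(1.137) + Φ(-5.057) = 0.8722 + 0.0000 = 0.8722.

Power ≈ 0.872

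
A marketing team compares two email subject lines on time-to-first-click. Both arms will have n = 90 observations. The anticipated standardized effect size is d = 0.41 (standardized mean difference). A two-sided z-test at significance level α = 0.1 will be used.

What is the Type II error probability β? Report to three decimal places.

β ≈ 0.134

Noncentrality parameter: δ = d·√(n/2) = 0.41 × √(90/2) = 2.7504
Critical value for a two-sided test at α = 0.1: z_{α/2} = 1.645.
Power = Φ(δ − 1.645) + Φ(−δ − 1.645) = Φ(1.106) + Φ(-4.395) = 0.8655 + 0.0000 = 0.8655.
Type II error: β = 1 − power = 1 − 0.8655 = 0.1345.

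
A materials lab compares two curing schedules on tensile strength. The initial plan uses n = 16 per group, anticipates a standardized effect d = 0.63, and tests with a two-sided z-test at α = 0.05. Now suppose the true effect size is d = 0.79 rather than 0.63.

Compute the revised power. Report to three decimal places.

With d = 0.79: δ = d·√(n/2) = 0.79 × √(16/2) = 2.2345. Critical value z_{0.025} = 1.960.
Revised power = Φ(δ − 1.960) + Φ(−δ − 1.960) = Φ(0.274) + Φ(-4.194) = 0.6081 + 0.0000 = 0.6082.

Power ≈ 0.608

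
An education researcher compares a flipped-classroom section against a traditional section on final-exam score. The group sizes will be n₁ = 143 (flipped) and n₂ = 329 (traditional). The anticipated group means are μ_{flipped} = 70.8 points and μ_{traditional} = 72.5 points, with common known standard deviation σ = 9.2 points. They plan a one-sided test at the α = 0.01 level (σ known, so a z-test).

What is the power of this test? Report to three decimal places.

Standardized effect: d = |μ_{flipped} − μ_{traditional}| / σ = |70.8 − 72.5| / 9.2 = 0.1848
Noncentrality parameter: δ = d / √(1/n₁ + 1/n₂) = 0.1848 / √(1/143 + 1/329) = 1.8448
One-sided α = 0.01 → critical value z_{0.01} = 2.326.
Power = Φ(δ − 2.326) = Φ(-0.482) = 0.3151.

Power ≈ 0.315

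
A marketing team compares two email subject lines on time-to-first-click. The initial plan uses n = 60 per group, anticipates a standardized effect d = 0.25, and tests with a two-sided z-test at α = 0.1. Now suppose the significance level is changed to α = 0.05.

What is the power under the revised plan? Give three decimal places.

δ = d·√(n/2) = 0.25 × √(60/2) = 1.3693 (unchanged). New critical value: z_{0.025} = 1.960.
Revised power = Φ(δ − 1.960) + Φ(−δ − 1.960) = Φ(-0.591) + Φ(-3.329) = 0.2774 + 0.0004 = 0.2778.

Power ≈ 0.278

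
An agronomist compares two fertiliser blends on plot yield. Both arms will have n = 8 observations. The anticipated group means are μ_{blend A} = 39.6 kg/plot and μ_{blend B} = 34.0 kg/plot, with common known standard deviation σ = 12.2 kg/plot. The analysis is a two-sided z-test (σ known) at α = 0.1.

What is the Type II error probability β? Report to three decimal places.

Standardized effect: d = |μ_{blend A} − μ_{blend B}| / σ = |39.6 − 34.0| / 12.2 = 0.4590
Noncentrality parameter: δ = d·√(n/2) = 0.4590 × √(8/2) = 0.9180
Critical value for a two-sided test at α = 0.1: z_{α/2} = 1.645.
Power = Φ(δ − 1.645) + Φ(−δ − 1.645) = Φ(-0.727) + Φ(-2.563) = 0.2337 + 0.0052 = 0.2389.
Type II error: β = 1 − power = 1 − 0.2389 = 0.7611.

β ≈ 0.761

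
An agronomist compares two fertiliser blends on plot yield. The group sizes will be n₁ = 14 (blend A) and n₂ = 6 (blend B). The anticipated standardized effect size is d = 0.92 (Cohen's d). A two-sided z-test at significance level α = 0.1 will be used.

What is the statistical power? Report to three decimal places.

Power ≈ 0.595

Noncentrality parameter: δ = d / √(1/n₁ + 1/n₂) = 0.92 / √(1/14 + 1/6) = 1.8854
Critical value for a two-sided test at α = 0.1: z_{α/2} = 1.645.
Power = Φ(δ − 1.645) + Φ(−δ − 1.645) = Φ(0.241) + Φ(-3.530) = 0.5951 + 0.0002 = 0.5953.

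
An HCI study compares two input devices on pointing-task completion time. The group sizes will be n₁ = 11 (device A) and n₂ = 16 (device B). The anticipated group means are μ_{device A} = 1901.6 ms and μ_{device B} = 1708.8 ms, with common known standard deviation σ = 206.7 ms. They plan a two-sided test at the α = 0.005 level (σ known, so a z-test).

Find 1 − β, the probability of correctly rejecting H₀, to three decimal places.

Power ≈ 0.335

Standardized effect: d = |μ_{device A} − μ_{device B}| / σ = |1901.6 − 1708.8| / 206.7 = 0.9328
Noncentrality parameter: δ = d / √(1/n₁ + 1/n₂) = 0.9328 / √(1/11 + 1/16) = 2.3814
Two-sided α = 0.005 → critical value z_{0.0025} = 2.807.
Power = Φ(δ − 2.807) + Φ(−δ − 2.807) = Φ(-0.426) + Φ(-5.188) = 0.3352 + 0.0000 = 0.3352.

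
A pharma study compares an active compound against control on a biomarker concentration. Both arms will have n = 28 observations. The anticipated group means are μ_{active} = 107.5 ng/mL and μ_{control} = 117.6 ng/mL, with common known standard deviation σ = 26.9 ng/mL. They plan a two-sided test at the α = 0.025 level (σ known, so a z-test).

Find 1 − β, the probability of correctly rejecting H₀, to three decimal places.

Power ≈ 0.202

Standardized effect: d = |μ_{active} − μ_{control}| / σ = |107.5 − 117.6| / 26.9 = 0.3755
Noncentrality parameter: λ = d·√(n/2) = 0.3755 × √(28/2) = 1.4049
Critical value for a two-sided test at α = 0.025: z_{α/2} = 2.241.
Power = Φ(λ − 2.241) + Φ(−λ − 2.241) = Φ(-0.837) + Φ(-3.646) = 0.2014 + 0.0001 = 0.2016.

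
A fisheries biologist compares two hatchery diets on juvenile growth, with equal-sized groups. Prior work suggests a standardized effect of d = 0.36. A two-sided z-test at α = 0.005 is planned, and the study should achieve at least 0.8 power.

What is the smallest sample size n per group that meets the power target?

For power 0.8 need Φ(δ − z_{0.0025}) = 0.8, so δ = z_{0.0025} + z_{0.20} = 2.807 + 0.842 = 3.649.
(For δ > 0 the lower-tail rejection region contributes negligibly to power, so the one-term inversion is standard.)
δ = d·√(n/2) ⇒ n = 2(δ/d)² = 2 × (3.649 / 0.36)² = 205.44.
Round up to the next whole unit.

n = 206 per group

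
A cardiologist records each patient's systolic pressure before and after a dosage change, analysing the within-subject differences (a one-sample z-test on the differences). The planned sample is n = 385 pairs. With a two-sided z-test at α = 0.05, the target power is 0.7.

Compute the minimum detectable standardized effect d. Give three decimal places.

Required noncentrality: δ = z_{0.025} + z_{0.30} = 1.960 + 0.524 = 2.484.
(Lower-tail contribution to power is negligible for δ > 0.)
δ = d·√n ⇒ d = δ/√n = 2.484/√385 = 0.1266.

d ≈ 0.127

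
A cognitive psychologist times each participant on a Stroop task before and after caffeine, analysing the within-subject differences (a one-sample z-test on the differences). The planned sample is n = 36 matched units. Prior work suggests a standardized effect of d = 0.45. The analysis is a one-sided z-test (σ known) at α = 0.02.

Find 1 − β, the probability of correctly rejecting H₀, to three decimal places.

Power ≈ 0.741

Noncentrality parameter: δ = d·√n = 0.45 × √36 = 2.7000
Critical value for a one-sided test at α = 0.02: z_α = 2.054.
Power = P(Z > 2.054 − δ) = Φ(0.646) = 0.7409.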